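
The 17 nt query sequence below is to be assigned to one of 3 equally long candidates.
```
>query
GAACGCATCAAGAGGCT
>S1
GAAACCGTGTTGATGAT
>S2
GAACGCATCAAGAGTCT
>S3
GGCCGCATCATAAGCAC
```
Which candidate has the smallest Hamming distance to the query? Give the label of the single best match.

S2

Hamming distances to query — S1: 8; S2: 1; S3: 7.
Smallest is S2 with 1 mismatch.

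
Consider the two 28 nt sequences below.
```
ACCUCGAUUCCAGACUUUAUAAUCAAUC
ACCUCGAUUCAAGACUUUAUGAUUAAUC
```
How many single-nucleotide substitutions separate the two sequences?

3

Mismatches (1-based): base 11: C→A; base 21: A→G; base 24: C→U.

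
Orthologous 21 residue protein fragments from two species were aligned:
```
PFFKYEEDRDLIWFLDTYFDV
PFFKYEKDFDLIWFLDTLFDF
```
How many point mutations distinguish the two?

4

Mismatches (1-based): position 7: E→K; position 9: R→F; position 18: Y→L; position 21: V→F.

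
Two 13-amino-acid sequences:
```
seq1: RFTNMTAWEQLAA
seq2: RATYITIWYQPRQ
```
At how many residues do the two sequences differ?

8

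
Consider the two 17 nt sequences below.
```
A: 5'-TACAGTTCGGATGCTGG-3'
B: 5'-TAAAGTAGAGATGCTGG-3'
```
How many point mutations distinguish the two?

4

Mismatches (1-based): base 3: C→A; base 7: T→A; base 8: C→G; base 9: G→A.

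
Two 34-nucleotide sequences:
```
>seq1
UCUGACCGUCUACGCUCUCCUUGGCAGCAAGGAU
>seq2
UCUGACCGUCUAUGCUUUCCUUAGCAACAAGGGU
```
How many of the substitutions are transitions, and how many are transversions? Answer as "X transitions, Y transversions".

Transitions (purine↔purine or pyrimidine↔pyrimidine): 13 C→U, 17 C→U, 23 G→A, 27 G→A, 33 A→G.
Transversions (purine↔pyrimidine): none.

5 transitions, 0 transversions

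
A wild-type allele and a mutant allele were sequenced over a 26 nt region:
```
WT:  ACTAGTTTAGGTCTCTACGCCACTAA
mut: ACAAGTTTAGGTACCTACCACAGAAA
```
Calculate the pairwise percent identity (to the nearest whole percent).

73%

7 positions differ (3, 13, 14, 19, 20, 23, 24), so 19 of 26 match: 19/26 = 73.08%.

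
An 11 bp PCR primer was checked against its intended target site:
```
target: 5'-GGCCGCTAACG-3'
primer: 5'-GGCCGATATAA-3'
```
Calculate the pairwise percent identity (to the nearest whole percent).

64%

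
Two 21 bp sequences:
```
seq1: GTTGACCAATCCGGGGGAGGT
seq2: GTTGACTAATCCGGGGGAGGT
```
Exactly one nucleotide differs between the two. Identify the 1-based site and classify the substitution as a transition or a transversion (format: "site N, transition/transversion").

site 7, transition

Site 7 changes C→T. C is a pyrimidine and T is a pyrimidine, so this is a transition.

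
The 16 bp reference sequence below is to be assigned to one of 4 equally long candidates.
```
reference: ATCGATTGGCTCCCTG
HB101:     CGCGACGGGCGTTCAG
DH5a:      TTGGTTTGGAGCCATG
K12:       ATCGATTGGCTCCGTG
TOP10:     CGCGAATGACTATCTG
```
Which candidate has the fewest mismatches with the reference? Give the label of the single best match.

Hamming distances to reference — HB101: 8; DH5a: 6; K12: 1; TOP10: 6.
Smallest is K12 with 1 mismatch.

K12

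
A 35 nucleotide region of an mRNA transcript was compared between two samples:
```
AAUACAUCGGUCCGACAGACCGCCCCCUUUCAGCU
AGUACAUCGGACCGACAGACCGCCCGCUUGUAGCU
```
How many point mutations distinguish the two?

Mismatches (1-based): base 2: A→G; base 11: U→A; base 26: C→G; base 30: U→G; base 31: C→U.

5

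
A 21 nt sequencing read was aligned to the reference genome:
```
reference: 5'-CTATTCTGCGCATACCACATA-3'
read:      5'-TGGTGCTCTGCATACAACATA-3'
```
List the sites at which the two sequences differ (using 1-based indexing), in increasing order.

1, 2, 3, 5, 8, 9, 16

Scanning 1-based: 1: C/T; 2: T/G; 3: A/G; 5: T/G; 8: G/C; 9: C/T; 16: C/A.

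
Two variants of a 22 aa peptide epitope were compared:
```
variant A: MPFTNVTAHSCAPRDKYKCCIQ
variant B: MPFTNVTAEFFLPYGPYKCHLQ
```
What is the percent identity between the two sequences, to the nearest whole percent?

9 positions differ (9, 10, 11, 12, 14, 15, 16, 20, 21), so 13 of 22 match: 13/22 = 59.09%.

59%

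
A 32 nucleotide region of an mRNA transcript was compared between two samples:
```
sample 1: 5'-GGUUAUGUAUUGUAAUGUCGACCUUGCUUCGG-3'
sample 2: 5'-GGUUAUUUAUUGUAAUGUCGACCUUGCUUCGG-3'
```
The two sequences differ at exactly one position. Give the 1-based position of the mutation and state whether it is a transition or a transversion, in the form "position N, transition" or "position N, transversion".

Position 7 changes G→U. G is a purine and U is a pyrimidine, so this is a transversion.

position 7, transversion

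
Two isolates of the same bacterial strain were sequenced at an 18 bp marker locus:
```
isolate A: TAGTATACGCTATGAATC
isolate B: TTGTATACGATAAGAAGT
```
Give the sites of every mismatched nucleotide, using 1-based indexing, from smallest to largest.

Scanning 1-based: 2: A/T; 10: C/A; 13: T/A; 17: T/G; 18: C/T.

2, 10, 13, 17, 18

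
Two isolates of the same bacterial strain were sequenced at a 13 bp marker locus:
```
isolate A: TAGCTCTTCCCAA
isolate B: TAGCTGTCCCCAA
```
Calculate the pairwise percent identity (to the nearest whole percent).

85%

Mismatches at positions 6, 8 (1-based): 2 of 13.
Identical positions: 11/13 = 84.62% → 85%.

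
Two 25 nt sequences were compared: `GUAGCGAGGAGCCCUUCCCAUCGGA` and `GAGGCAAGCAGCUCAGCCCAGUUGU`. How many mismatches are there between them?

11

The sequences differ at sites 2, 3, 6, 9, 13, 15, 16, 21, 22, 23, 25 (1-based) — 11 in total.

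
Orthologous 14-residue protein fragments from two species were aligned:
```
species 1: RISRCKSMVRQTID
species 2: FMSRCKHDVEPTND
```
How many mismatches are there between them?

7

Comparing position by position, 7 positions differ: 1 (R/F), 2 (I/M), 7 (S/H), 8 (M/D), 10 (R/E), 11 (Q/P), 13 (I/N).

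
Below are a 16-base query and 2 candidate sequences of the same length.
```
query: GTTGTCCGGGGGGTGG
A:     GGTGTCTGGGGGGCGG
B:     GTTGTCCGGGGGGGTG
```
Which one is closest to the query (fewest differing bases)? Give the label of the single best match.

A differs at 3 bases; B differs at 2 bases. The closest is B.

B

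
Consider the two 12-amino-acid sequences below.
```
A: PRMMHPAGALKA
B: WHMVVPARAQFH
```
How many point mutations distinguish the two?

Comparing position by position, 8 residues differ: 1 (P/W), 2 (R/H), 4 (M/V), 5 (H/V), 8 (G/R), 10 (L/Q), 11 (K/F), 12 (A/H).

8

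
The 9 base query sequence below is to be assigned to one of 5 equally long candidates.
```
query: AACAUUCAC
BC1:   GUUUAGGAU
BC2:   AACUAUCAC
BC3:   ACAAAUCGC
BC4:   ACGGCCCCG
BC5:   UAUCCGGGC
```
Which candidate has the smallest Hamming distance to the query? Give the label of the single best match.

Hamming distances to query — BC1: 8; BC2: 2; BC3: 4; BC4: 7; BC5: 7.
Smallest is BC2 with 2 mismatches.

BC2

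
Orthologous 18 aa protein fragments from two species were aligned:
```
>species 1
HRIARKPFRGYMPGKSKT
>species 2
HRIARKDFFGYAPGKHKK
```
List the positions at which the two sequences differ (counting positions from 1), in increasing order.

Differences at position 7 (P→D), position 9 (R→F), position 12 (M→A), position 16 (S→H), position 18 (T→K).

7, 9, 12, 16, 18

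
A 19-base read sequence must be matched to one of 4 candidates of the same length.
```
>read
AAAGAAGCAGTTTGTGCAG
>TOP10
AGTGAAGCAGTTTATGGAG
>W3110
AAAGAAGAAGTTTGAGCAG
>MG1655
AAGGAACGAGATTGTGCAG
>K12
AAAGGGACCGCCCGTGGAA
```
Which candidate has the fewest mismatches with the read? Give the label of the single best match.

W3110

Hamming distances to read — TOP10: 4; W3110: 2; MG1655: 4; K12: 9.
Smallest is W3110 with 2 mismatches.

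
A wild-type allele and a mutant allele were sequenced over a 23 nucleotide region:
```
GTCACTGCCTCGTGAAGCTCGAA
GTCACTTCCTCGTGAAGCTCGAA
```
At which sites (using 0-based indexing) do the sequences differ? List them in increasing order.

Differences at site 6 (G→T).

6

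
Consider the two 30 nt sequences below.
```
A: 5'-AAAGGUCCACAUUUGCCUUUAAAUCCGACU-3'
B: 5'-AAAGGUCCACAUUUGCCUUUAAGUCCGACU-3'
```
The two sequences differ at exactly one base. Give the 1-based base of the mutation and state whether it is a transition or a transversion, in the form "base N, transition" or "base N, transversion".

The sequences differ only at base 23: A→G (purine→purine), a transition.

base 23, transition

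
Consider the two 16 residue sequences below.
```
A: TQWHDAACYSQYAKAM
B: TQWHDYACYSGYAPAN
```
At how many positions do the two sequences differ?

4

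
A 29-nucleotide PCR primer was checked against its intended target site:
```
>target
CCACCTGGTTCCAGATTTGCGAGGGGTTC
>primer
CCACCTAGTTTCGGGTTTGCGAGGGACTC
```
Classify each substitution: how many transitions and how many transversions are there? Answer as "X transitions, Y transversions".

6 transitions, 0 transversions

Mismatches (1-based):
position 7: G→A (purine→purine, transition)
position 11: C→T (pyrimidine→pyrimidine, transition)
position 13: A→G (purine→purine, transition)
position 15: A→G (purine→purine, transition)
position 26: G→A (purine→purine, transition)
position 27: T→C (pyrimidine→pyrimidine, transition)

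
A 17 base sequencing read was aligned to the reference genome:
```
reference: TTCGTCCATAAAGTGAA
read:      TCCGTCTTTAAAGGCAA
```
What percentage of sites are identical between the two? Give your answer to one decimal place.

5 positions differ (2, 7, 8, 14, 15), so 12 of 17 match: 12/17 = 70.59%.

70.6%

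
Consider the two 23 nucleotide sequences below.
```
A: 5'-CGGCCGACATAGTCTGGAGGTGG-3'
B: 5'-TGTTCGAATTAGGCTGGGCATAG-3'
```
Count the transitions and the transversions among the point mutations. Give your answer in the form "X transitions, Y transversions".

5 transitions, 5 transversions

Transitions (purine↔purine or pyrimidine↔pyrimidine): 1 C→T, 4 C→T, 18 A→G, 20 G→A, 22 G→A.
Transversions (purine↔pyrimidine): 3 G→T, 8 C→A, 9 A→T, 13 T→G, 19 G→C.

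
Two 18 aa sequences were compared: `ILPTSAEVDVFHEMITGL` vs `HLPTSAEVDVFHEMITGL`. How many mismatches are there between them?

1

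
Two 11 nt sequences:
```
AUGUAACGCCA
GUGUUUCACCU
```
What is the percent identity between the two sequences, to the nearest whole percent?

Mismatches at positions 1, 5, 6, 8, 11 (1-based): 5 of 11.
Identical positions: 6/11 = 54.55% → 55%.

55%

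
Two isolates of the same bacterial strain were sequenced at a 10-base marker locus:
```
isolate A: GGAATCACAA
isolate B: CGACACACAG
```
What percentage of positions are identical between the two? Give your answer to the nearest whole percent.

Mismatches at positions 1, 4, 5, 10 (1-based): 4 of 10.
Identical positions: 6/10 = 60% → 60%.

60%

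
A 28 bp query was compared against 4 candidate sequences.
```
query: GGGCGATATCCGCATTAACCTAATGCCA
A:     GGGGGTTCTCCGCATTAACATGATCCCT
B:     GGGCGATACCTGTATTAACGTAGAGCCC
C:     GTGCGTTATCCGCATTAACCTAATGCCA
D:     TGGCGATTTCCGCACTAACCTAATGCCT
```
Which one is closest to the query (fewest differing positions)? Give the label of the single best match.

C

Hamming distances to query — A: 7; B: 7; C: 2; D: 4.
Smallest is C with 2 mismatches.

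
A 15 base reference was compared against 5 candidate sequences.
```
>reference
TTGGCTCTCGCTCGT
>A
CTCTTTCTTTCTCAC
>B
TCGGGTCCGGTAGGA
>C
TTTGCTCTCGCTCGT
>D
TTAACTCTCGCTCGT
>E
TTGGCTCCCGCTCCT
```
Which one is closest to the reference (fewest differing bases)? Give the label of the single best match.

C

Hamming distances to reference — A: 8; B: 8; C: 1; D: 2; E: 2.
Smallest is C with 1 mismatch.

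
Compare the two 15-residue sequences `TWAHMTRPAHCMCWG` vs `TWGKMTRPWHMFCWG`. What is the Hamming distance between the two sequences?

5

Mismatches (1-based): residue 3: A→G; residue 4: H→K; residue 9: A→W; residue 11: C→M; residue 12: M→F.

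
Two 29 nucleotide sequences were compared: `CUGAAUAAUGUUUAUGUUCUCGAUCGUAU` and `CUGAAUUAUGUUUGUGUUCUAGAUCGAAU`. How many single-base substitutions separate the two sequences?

Comparing position by position, 4 positions differ: 7 (A/U), 14 (A/G), 21 (C/A), 27 (U/A).

4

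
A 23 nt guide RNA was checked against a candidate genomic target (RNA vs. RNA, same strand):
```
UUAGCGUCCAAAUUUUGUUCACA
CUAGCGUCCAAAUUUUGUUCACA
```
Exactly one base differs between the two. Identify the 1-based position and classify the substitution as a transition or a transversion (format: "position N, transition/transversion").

The sequences differ only at position 1: U→C (pyrimidine→pyrimidine), a transition.

position 1, transition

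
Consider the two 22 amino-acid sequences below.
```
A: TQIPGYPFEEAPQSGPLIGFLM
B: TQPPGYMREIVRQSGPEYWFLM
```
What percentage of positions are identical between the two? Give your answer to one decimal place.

Mismatches at positions 3, 7, 8, 10, 11, 12, 17, 18, 19 (1-based): 9 of 22.
Identical positions: 13/22 = 59.09% → 59.1%.

59.1%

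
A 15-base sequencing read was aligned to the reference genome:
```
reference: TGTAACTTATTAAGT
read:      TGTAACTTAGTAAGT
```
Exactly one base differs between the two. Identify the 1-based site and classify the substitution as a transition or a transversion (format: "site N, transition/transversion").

site 10, transversion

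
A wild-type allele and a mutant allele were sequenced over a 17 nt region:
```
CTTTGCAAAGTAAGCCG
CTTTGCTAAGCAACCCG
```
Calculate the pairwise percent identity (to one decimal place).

3 positions differ (7, 11, 14), so 14 of 17 match: 14/17 = 82.35%.

82.4%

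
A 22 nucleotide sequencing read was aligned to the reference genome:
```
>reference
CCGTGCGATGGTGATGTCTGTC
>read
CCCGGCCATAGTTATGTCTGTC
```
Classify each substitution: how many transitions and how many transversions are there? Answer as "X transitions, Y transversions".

Mismatches (1-based):
base 3: G→C (purine→pyrimidine, transversion)
base 4: T→G (pyrimidine→purine, transversion)
base 7: G→C (purine→pyrimidine, transversion)
base 10: G→A (purine→purine, transition)
base 13: G→T (purine→pyrimidine, transversion)

1 transition, 4 transversions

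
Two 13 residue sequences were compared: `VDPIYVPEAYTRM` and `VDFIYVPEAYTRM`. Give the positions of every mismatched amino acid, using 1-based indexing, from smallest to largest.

Differences at position 3 (P→F).

3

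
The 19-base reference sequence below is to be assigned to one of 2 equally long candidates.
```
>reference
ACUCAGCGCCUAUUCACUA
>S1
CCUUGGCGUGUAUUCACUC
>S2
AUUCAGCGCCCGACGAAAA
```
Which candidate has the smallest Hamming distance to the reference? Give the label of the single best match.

S1

Hamming distances to reference — S1: 6; S2: 8.
Smallest is S1 with 6 mismatches.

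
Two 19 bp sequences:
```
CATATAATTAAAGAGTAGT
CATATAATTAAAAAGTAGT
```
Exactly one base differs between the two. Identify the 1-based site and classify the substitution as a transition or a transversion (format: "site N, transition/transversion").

The sequences differ only at site 13: G→A (purine→purine), a transition.

site 13, transition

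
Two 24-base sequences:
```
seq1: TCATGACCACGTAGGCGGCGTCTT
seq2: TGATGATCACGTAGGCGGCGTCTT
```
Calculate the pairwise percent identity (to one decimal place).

2 positions differ (2, 7), so 22 of 24 match: 22/24 = 91.67%.

91.7%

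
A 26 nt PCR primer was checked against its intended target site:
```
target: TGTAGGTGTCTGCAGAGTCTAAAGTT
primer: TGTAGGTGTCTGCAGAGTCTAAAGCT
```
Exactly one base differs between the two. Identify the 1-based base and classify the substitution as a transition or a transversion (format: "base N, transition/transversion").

Base 25 changes T→C. T is a pyrimidine and C is a pyrimidine, so this is a transition.

base 25, transition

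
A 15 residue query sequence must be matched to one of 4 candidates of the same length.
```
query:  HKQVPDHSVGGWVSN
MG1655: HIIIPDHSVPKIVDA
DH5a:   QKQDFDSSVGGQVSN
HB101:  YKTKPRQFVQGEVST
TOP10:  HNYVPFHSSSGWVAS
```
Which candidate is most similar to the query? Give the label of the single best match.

DH5a

Hamming distances to query — MG1655: 8; DH5a: 5; HB101: 9; TOP10: 7.
Smallest is DH5a with 5 mismatches.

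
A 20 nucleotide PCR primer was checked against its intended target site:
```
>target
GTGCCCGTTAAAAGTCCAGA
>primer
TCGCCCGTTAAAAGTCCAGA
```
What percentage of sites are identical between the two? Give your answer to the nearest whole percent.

2 positions differ (1, 2), so 18 of 20 match: 18/20 = 90%.

90%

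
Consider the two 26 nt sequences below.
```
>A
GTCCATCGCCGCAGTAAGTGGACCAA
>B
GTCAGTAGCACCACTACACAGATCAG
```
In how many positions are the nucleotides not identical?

12

The sequences differ at positions 4, 5, 7, 10, 11, 14, 17, 18, 19, 20, 23, 26 (1-based) — 12 in total.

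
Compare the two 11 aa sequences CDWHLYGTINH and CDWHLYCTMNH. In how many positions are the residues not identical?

Comparing position by position, 2 positions differ: 7 (G/C), 9 (I/M).

2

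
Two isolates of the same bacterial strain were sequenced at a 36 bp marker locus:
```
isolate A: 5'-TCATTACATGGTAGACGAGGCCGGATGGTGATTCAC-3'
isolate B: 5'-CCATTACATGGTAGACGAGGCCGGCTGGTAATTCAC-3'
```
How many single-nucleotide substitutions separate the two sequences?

3

Mismatches (1-based): position 1: T→C; position 25: A→C; position 30: G→A.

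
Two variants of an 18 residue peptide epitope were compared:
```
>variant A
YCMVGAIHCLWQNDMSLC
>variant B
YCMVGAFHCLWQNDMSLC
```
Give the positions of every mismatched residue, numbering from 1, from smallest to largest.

7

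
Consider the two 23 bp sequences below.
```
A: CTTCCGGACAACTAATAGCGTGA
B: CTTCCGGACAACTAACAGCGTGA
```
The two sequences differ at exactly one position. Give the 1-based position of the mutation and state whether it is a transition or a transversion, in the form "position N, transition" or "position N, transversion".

Position 16 changes T→C. T is a pyrimidine and C is a pyrimidine, so this is a transition.

position 16, transition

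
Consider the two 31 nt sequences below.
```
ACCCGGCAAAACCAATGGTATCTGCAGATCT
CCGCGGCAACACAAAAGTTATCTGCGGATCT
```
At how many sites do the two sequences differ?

Mismatches (1-based): site 1: A→C; site 3: C→G; site 10: A→C; site 13: C→A; site 16: T→A; site 18: G→T; site 26: A→G.

7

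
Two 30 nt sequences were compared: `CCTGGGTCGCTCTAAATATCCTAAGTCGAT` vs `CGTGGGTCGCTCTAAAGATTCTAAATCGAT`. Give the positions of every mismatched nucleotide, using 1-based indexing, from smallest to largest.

2, 17, 20, 25

Scanning 1-based: 2: C/G; 17: T/G; 20: C/T; 25: G/A.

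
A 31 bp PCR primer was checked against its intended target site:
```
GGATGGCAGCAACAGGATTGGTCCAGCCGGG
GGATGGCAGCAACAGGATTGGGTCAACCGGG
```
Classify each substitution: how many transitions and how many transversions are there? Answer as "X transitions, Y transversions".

Transitions (purine↔purine or pyrimidine↔pyrimidine): 23 C→T, 26 G→A.
Transversions (purine↔pyrimidine): 22 T→G.

2 transitions, 1 transversion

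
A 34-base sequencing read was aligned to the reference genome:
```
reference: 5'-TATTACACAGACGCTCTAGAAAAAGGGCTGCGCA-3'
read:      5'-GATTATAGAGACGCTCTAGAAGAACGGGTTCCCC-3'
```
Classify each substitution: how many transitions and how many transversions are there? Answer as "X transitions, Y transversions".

Mismatches (1-based):
position 1: T→G (pyrimidine→purine, transversion)
position 6: C→T (pyrimidine→pyrimidine, transition)
position 8: C→G (pyrimidine→purine, transversion)
position 22: A→G (purine→purine, transition)
position 25: G→C (purine→pyrimidine, transversion)
position 28: C→G (pyrimidine→purine, transversion)
position 30: G→T (purine→pyrimidine, transversion)
position 32: G→C (purine→pyrimidine, transversion)
position 34: A→C (purine→pyrimidine, transversion)

2 transitions, 7 transversions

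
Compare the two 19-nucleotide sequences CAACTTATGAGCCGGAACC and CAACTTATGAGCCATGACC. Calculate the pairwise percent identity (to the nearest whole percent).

Mismatches at positions 14, 15, 16 (1-based): 3 of 19.
Identical positions: 16/19 = 84.21% → 84%.

84%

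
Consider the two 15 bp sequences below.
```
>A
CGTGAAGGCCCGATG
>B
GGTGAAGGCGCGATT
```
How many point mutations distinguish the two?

3

The sequences differ at sites 1, 10, 15 (1-based) — 3 in total.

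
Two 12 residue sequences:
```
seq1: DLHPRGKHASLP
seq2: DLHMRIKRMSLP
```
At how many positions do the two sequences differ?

4

Comparing position by position, 4 positions differ: 4 (P/M), 6 (G/I), 8 (H/R), 9 (A/M).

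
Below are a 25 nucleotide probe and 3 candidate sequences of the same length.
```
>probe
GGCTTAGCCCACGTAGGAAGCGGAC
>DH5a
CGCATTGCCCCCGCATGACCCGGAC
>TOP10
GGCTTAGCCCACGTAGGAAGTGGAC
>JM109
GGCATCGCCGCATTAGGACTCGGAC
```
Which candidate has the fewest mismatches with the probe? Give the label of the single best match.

TOP10

Hamming distances to probe — DH5a: 8; TOP10: 1; JM109: 8.
Smallest is TOP10 with 1 mismatch.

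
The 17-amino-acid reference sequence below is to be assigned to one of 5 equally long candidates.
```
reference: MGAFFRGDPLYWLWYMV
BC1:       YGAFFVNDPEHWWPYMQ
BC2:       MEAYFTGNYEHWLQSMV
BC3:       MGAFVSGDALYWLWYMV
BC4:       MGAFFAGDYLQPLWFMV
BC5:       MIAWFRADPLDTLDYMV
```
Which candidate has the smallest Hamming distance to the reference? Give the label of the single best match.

BC3

Hamming distances to reference — BC1: 8; BC2: 9; BC3: 3; BC4: 5; BC5: 6.
Smallest is BC3 with 3 mismatches.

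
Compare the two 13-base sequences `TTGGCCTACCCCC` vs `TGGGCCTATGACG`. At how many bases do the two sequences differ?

The sequences differ at bases 2, 9, 10, 11, 13 (1-based) — 5 in total.

5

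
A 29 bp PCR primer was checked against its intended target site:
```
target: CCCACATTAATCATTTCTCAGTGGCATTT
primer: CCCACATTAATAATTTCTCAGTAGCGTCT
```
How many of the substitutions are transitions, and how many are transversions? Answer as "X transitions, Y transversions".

Mismatches (1-based):
position 12: C→A (pyrimidine→purine, transversion)
position 23: G→A (purine→purine, transition)
position 26: A→G (purine→purine, transition)
position 28: T→C (pyrimidine→pyrimidine, transition)

3 transitions, 1 transversion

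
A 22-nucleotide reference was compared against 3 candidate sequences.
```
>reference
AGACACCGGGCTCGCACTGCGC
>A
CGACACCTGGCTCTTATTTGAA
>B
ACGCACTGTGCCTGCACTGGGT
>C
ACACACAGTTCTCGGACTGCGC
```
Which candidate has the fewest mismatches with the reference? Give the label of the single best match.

C

A differs at 9 sites; B differs at 8 sites; C differs at 5 sites. The closest is C.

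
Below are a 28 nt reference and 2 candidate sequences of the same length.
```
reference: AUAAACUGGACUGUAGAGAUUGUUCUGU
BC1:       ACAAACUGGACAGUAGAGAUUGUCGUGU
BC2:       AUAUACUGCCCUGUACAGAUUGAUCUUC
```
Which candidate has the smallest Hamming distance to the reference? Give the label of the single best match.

BC1 differs at 4 sites; BC2 differs at 7 sites. The closest is BC1.

BC1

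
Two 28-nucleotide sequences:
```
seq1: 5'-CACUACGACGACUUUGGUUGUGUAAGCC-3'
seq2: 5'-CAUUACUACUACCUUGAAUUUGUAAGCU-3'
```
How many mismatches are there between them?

Comparing position by position, 8 sites differ: 3 (C/U), 7 (G/U), 10 (G/U), 13 (U/C), 17 (G/A), 18 (U/A), 20 (G/U), 28 (C/U).

8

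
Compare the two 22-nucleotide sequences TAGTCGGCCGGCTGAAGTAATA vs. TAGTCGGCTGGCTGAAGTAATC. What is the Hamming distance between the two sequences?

2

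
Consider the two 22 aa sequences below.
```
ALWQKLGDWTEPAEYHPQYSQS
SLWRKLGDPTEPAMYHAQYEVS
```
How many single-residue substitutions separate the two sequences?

Mismatches (1-based): position 1: A→S; position 4: Q→R; position 9: W→P; position 14: E→M; position 17: P→A; position 20: S→E; position 21: Q→V.

7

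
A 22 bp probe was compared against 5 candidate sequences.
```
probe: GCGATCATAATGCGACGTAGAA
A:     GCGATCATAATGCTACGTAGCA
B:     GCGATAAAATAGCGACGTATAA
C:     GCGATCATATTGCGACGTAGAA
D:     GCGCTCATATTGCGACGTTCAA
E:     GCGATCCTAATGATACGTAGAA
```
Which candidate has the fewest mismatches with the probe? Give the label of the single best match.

Hamming distances to probe — A: 2; B: 5; C: 1; D: 4; E: 3.
Smallest is C with 1 mismatch.

C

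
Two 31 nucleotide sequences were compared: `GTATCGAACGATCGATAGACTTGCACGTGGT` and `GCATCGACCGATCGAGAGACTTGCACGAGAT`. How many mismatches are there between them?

5

Mismatches (1-based): base 2: T→C; base 8: A→C; base 16: T→G; base 28: T→A; base 30: G→A.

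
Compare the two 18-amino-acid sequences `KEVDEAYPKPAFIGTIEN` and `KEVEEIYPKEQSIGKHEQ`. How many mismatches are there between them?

Comparing position by position, 8 residues differ: 4 (D/E), 6 (A/I), 10 (P/E), 11 (A/Q), 12 (F/S), 15 (T/K), 16 (I/H), 18 (N/Q).

8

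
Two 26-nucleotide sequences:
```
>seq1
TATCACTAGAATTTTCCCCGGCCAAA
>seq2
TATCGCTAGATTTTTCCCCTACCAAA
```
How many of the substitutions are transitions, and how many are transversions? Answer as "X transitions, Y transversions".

2 transitions, 2 transversions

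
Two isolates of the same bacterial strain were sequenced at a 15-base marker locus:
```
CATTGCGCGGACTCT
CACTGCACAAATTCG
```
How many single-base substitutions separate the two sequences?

Comparing position by position, 6 positions differ: 3 (T/C), 7 (G/A), 9 (G/A), 10 (G/A), 12 (C/T), 15 (T/G).

6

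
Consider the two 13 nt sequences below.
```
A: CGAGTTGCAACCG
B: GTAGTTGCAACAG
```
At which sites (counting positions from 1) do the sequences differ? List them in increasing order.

1, 2, 12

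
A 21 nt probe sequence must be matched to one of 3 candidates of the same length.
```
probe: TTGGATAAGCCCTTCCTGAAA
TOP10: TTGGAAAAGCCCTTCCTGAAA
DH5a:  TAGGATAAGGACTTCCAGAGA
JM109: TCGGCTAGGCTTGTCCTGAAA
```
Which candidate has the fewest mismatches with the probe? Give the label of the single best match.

TOP10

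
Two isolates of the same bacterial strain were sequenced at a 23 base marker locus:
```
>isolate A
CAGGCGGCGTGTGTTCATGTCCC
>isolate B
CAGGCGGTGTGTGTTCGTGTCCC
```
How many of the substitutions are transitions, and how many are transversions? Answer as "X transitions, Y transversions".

Transitions (purine↔purine or pyrimidine↔pyrimidine): 8 C→T, 17 A→G.
Transversions (purine↔pyrimidine): none.

2 transitions, 0 transversions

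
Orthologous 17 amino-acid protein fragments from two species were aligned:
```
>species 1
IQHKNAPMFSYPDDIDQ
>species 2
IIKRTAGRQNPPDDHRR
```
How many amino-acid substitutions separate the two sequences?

12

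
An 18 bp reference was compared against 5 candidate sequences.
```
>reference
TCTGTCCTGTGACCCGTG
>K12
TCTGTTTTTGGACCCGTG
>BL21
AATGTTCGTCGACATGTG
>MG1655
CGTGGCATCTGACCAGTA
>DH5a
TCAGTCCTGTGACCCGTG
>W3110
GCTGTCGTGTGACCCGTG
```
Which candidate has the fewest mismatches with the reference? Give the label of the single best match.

DH5a

K12 differs at 4 positions; BL21 differs at 8 positions; MG1655 differs at 7 positions; DH5a differs at 1 position; W3110 differs at 2 positions. The closest is DH5a.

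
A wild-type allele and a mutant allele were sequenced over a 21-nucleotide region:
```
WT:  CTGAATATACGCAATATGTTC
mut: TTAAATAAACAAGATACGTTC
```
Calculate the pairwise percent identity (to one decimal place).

Mismatches at positions 1, 3, 8, 11, 12, 13, 17 (1-based): 7 of 21.
Identical positions: 14/21 = 66.67% → 66.7%.

66.7%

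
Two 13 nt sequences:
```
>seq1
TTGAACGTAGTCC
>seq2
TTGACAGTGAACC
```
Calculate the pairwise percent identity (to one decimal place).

Mismatches at positions 5, 6, 9, 10, 11 (1-based): 5 of 13.
Identical positions: 8/13 = 61.54% → 61.5%.

61.5%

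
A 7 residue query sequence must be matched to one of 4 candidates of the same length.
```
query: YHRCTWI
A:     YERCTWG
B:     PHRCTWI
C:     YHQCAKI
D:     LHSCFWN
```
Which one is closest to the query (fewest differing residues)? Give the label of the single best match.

A differs at 2 residues; B differs at 1 residue; C differs at 3 residues; D differs at 4 residues. The closest is B.

B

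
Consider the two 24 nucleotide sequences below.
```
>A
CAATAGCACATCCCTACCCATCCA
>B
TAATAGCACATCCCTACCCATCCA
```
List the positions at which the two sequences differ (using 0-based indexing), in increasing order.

Differences at position 0 (C→T).

0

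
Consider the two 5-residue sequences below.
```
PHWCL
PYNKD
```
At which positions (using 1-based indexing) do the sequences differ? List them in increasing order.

2, 3, 4, 5

Differences at position 2 (H→Y), position 3 (W→N), position 4 (C→K), position 5 (L→D).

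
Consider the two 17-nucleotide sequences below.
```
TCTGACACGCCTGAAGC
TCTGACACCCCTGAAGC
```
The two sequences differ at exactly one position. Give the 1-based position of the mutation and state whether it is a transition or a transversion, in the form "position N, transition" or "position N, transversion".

position 9, transversion

The sequences differ only at position 9: G→C (purine→pyrimidine), a transversion.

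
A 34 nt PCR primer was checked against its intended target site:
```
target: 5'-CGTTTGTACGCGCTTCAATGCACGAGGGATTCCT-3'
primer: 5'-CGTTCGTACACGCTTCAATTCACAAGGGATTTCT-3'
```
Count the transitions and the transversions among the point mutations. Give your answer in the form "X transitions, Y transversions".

Transitions (purine↔purine or pyrimidine↔pyrimidine): 5 T→C, 10 G→A, 24 G→A, 32 C→T.
Transversions (purine↔pyrimidine): 20 G→T.

4 transitions, 1 transversion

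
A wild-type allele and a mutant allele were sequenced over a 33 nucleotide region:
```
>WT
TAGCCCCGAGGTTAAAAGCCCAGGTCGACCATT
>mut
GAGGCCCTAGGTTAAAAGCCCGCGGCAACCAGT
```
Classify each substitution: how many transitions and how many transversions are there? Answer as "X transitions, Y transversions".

2 transitions, 6 transversions

Transitions (purine↔purine or pyrimidine↔pyrimidine): 22 A→G, 27 G→A.
Transversions (purine↔pyrimidine): 1 T→G, 4 C→G, 8 G→T, 23 G→C, 25 T→G, 32 T→G.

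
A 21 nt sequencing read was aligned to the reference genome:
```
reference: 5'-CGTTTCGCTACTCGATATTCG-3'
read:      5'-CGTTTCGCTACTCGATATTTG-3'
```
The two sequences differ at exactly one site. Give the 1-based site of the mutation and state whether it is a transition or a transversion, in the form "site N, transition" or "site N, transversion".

site 20, transition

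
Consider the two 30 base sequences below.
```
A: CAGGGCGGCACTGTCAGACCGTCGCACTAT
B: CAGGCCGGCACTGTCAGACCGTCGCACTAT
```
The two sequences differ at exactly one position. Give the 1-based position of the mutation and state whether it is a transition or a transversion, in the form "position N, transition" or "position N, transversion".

Position 5 changes G→C. G is a purine and C is a pyrimidine, so this is a transversion.

position 5, transversion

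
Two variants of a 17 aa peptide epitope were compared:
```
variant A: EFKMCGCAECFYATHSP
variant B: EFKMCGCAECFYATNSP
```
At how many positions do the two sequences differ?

The sequences differ at positions 15 (1-based) — 1 in total.

1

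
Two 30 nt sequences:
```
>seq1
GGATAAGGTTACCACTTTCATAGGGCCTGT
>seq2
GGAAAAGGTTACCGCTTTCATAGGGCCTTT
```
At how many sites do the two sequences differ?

Mismatches (1-based): site 4: T→A; site 14: A→G; site 29: G→T.

3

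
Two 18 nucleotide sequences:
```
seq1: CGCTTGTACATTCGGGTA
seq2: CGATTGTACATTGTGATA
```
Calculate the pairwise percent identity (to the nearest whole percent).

78%

4 positions differ (3, 13, 14, 16), so 14 of 18 match: 14/18 = 77.78%.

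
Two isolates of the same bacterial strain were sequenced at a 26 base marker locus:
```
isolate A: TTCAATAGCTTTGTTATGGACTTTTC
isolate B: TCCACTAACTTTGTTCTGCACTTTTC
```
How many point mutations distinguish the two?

5

The sequences differ at bases 2, 5, 8, 16, 19 (1-based) — 5 in total.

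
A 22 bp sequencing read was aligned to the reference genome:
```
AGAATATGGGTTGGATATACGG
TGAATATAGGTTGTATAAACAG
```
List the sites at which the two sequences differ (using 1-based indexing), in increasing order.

Differences at site 1 (A→T), site 8 (G→A), site 14 (G→T), site 18 (T→A), site 21 (G→A).

1, 8, 14, 18, 21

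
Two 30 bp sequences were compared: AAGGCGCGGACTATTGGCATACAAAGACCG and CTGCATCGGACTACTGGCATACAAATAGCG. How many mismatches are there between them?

8

Comparing position by position, 8 sites differ: 1 (A/C), 2 (A/T), 4 (G/C), 5 (C/A), 6 (G/T), 14 (T/C), 26 (G/T), 28 (C/G).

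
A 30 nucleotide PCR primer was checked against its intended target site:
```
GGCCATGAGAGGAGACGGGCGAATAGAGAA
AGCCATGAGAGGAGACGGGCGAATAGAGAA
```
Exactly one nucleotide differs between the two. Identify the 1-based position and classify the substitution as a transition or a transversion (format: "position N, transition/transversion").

Position 1 changes G→A. G is a purine and A is a purine, so this is a transition.

position 1, transition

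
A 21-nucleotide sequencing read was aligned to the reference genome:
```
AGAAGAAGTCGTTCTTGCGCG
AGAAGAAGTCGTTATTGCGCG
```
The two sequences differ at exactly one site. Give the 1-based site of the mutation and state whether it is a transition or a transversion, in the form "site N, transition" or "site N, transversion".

The sequences differ only at site 14: C→A (pyrimidine→purine), a transversion.

site 14, transversion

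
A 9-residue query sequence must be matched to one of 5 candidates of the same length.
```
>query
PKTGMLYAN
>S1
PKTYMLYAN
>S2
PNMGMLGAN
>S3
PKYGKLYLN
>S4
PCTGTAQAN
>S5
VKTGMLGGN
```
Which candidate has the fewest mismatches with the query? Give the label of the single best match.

S1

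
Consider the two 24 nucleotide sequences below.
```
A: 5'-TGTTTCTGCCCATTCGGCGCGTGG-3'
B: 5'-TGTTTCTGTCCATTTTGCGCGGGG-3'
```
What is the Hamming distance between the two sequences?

Comparing position by position, 4 sites differ: 9 (C/T), 15 (C/T), 16 (G/T), 22 (T/G).

4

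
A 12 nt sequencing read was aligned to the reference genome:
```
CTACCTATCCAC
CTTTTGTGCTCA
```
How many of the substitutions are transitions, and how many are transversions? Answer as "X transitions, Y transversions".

Mismatches (1-based):
site 3: A→T (purine→pyrimidine, transversion)
site 4: C→T (pyrimidine→pyrimidine, transition)
site 5: C→T (pyrimidine→pyrimidine, transition)
site 6: T→G (pyrimidine→purine, transversion)
site 7: A→T (purine→pyrimidine, transversion)
site 8: T→G (pyrimidine→purine, transversion)
site 10: C→T (pyrimidine→pyrimidine, transition)
site 11: A→C (purine→pyrimidine, transversion)
site 12: C→A (pyrimidine→purine, transversion)

3 transitions, 6 transversions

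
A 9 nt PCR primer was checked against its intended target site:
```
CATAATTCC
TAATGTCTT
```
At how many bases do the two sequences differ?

Mismatches (1-based): base 1: C→T; base 3: T→A; base 4: A→T; base 5: A→G; base 7: T→C; base 8: C→T; base 9: C→T.

7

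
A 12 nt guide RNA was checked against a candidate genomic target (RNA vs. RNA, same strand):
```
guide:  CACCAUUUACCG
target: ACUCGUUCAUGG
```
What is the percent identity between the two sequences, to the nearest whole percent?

42%

Mismatches at positions 1, 2, 3, 5, 8, 10, 11 (1-based): 7 of 12.
Identical positions: 5/12 = 41.67% → 42%.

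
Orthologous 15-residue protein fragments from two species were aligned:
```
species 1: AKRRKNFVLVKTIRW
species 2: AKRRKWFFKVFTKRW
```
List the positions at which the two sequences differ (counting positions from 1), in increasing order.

Scanning 1-based: 6: N/W; 8: V/F; 9: L/K; 11: K/F; 13: I/K.

6, 8, 9, 11, 13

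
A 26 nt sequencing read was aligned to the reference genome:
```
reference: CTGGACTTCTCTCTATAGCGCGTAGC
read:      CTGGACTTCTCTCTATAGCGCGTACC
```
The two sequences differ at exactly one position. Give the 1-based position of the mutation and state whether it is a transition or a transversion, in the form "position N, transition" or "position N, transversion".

position 25, transversion

The sequences differ only at position 25: G→C (purine→pyrimidine), a transversion.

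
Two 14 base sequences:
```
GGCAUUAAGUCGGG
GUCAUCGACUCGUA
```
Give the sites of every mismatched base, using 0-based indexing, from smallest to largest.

1, 5, 6, 8, 12, 13

Differences at site 1 (G→U), site 5 (U→C), site 6 (A→G), site 8 (G→C), site 12 (G→U), site 13 (G→A).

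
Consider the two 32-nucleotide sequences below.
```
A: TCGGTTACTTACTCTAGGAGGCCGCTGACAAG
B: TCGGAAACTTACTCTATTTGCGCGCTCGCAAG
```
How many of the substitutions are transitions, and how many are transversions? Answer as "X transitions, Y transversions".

1 transition, 8 transversions

Transitions (purine↔purine or pyrimidine↔pyrimidine): 28 A→G.
Transversions (purine↔pyrimidine): 5 T→A, 6 T→A, 17 G→T, 18 G→T, 19 A→T, 21 G→C, 22 C→G, 27 G→C.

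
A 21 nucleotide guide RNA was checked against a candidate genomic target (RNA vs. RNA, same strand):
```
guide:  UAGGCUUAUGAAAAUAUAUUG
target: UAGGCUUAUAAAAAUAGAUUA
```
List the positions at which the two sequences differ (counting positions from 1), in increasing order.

10, 17, 21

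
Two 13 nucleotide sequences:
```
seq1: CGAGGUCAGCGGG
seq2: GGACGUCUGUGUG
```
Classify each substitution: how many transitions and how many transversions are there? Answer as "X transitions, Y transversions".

1 transition, 4 transversions

Mismatches (1-based):
site 1: C→G (pyrimidine→purine, transversion)
site 4: G→C (purine→pyrimidine, transversion)
site 8: A→U (purine→pyrimidine, transversion)
site 10: C→U (pyrimidine→pyrimidine, transition)
site 12: G→U (purine→pyrimidine, transversion)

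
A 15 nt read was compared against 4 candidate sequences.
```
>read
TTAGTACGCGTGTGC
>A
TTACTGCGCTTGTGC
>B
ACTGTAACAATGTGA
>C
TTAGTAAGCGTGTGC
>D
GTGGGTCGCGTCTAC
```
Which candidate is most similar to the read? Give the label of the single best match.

C

Hamming distances to read — A: 3; B: 8; C: 1; D: 6.
Smallest is C with 1 mismatch.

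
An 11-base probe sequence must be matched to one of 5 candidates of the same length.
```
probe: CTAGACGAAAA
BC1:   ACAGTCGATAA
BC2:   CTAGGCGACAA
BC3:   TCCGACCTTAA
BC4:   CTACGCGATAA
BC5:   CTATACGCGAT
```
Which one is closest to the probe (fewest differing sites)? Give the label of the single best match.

BC1 differs at 4 sites; BC2 differs at 2 sites; BC3 differs at 6 sites; BC4 differs at 3 sites; BC5 differs at 4 sites. The closest is BC2.

BC2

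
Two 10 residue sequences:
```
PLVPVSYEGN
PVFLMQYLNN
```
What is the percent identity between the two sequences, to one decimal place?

30.0%

7 positions differ (2, 3, 4, 5, 6, 8, 9), so 3 of 10 match: 3/10 = 30%.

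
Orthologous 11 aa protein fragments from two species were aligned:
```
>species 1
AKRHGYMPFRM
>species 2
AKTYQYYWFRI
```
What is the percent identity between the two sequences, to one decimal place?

45.5%

6 positions differ (3, 4, 5, 7, 8, 11), so 5 of 11 match: 5/11 = 45.45%.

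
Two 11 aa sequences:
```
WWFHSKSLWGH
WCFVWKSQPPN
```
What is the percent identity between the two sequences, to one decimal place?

36.4%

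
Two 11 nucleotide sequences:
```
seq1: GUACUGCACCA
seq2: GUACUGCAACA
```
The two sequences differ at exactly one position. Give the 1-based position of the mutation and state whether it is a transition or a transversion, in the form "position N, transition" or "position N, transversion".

position 9, transversion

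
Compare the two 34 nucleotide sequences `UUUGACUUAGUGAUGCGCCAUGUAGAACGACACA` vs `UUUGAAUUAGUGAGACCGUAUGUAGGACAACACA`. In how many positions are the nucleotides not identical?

The sequences differ at positions 6, 14, 15, 17, 18, 19, 26, 29 (1-based) — 8 in total.

8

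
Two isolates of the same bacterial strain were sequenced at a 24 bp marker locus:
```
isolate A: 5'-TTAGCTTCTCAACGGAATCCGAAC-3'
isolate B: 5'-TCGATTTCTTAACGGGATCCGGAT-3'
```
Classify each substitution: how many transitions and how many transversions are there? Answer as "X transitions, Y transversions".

8 transitions, 0 transversions

Transitions (purine↔purine or pyrimidine↔pyrimidine): 2 T→C, 3 A→G, 4 G→A, 5 C→T, 10 C→T, 16 A→G, 22 A→G, 24 C→T.
Transversions (purine↔pyrimidine): none.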